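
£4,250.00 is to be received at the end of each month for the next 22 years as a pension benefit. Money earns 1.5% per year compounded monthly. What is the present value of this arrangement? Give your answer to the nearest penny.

£955,155.53

This is an ordinary annuity: 264 payments of £4,250.00 at the end of each month.
Periodic rate r = 0.015/12 per month; n is counted in months.
PV = PMT × [(1 − (1+r)^−n)/r] = 4,250 × [1 − (1+r)^−264] / r = £955,155.53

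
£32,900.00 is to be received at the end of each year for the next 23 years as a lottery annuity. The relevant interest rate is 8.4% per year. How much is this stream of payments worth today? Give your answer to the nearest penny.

£330,397.34

This is an ordinary annuity: 23 payments of £32,900.00 at the end of each year.
Periodic rate r = 0.084 per year.
PV = PMT × [(1 − (1+r)^−n)/r] = 32,900 × [1 − (1+r)^−23] / r = £330,397.34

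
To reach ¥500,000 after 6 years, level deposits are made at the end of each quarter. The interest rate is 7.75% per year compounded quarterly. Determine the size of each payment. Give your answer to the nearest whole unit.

¥16,561

Level ordinary annuity; solve FV = PMT × [((1+r)^n − 1)/r] for PMT.
Periodic rate r = 0.0775/4 per quarter; n is counted in quarters.
With n = 24: PMT = 500,000 / ([((1+r)^n − 1)/r]) = ¥16,561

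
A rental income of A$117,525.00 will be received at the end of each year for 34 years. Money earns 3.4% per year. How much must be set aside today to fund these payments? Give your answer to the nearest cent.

This is an ordinary annuity: 34 payments of A$117,525.00 at the end of each year.
Periodic rate r = 0.034 per year.
PV = PMT × [(1 − (1+r)^−n)/r] = 117,525 × [1 − (1+r)^−34] / r = A$2,347,562.80

A$2,347,562.80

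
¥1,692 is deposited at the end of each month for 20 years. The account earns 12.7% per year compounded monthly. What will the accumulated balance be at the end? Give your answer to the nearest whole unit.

¥1,840,400

This is an ordinary annuity: 240 deposits of ¥1,692 at the end of each month.
Periodic rate r = 0.127/12 per month; n is counted in months.
FV = PMT × [((1+r)^n − 1)/r] = 1,692 × [(1+r)^240 − 1] / r = ¥1,840,400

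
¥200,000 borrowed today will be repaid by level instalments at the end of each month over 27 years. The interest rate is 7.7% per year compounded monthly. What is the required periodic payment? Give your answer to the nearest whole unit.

Level ordinary annuity; solve PV = PMT × [(1 − (1+r)^−n)/r] for PMT.
Periodic rate r = 0.077/12 per month; n is counted in months.
With n = 324: PMT = 200,000 / ([(1 − (1+r)^−n)/r]) = ¥1,468

¥1,468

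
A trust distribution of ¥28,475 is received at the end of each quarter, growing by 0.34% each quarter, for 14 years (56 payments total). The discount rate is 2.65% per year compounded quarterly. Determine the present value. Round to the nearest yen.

Periodic rate r = 0.0265/4 per quarter; n is counted in quarters.
Growing ordinary annuity: PV = PMT₁ × [1 − ((1+g)/(1+r))^n] / (r − g) = 28,475 × [1 − ((1+0.0034)/(1+r))^56] / (r − 0.0034) = ¥1,452,257.

¥1,452,257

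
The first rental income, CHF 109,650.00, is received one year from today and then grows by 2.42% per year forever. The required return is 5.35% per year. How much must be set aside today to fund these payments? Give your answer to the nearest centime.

Periodic rate r = 0.0535 per year.
Growing perpetuity (Gordon): PV = PMT₁ / (r − g) = 109,650 / (r − 0.0242) = CHF 3,742,320.82.

CHF 3,742,320.82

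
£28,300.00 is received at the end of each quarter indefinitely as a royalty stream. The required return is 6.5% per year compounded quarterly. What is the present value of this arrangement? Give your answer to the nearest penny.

Periodic rate r = 0.065/4 per quarter.
Level perpetuity: PV = PMT / r = 28,300 / (0.065/4) = £1,741,538.46.

£1,741,538.46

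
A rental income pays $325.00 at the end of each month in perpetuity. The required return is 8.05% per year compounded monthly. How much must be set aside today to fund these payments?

Periodic rate r = 0.0805/12 per month.
Level perpetuity: PV = PMT / r = 325 / (0.0805/12) = $48,447.20.

$48,447.20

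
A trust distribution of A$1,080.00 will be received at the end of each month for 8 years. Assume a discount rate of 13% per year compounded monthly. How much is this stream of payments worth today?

This is an ordinary annuity: 96 payments of A$1,080.00 at the end of each month.
Periodic rate r = 0.13/12 per month; n is counted in months.
PV = PMT × [(1 − (1+r)^−n)/r] = 1,080 × [1 − (1+r)^−96] / r = A$64,257.96

A$64,257.96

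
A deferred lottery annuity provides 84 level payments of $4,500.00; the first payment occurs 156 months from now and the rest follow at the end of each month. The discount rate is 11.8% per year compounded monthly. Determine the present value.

Ordinary annuity of 84 payments, first payment at period 156.
Periodic rate r = 0.118/12 per month; n is counted in months.
The ordinary-annuity PV formula values the stream one period before the first payment (period 155); discount that back 155 periods:
PV₀ = 4,500 × [1 − (1+r)^−84] / r × (1+r)^−155 = $56,277.09

$56,277.09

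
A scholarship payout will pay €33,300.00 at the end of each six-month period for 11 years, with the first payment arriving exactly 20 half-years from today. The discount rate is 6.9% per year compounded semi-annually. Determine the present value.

€266,437.63

Ordinary annuity of 22 payments, first payment at period 20.
Periodic rate r = 0.069/2 per half-year; n is counted in half-years.
The ordinary-annuity PV formula values the stream one period before the first payment (period 19); discount that back 19 periods:
PV₀ = 33,300 × [1 − (1+r)^−22] / r × (1+r)^−19 = €266,437.63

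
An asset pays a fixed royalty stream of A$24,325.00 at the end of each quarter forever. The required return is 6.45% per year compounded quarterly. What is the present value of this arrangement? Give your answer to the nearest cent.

A$1,508,527.13

Periodic rate r = 0.0645/4 per quarter.
Level perpetuity: PV = PMT / r = 24,325 / (0.0645/4) = A$1,508,527.13.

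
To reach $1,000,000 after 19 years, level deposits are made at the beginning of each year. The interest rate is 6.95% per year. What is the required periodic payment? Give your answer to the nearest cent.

Level annuity due; solve FV = PMT × [((1+r)^n − 1)/r] × (1+r) for PMT.
Periodic rate r = 0.0695 per year.
With n = 19: PMT = 1,000,000 / ([((1+r)^n − 1)/r] × (1+r)) = $25,143.09

$25,143.09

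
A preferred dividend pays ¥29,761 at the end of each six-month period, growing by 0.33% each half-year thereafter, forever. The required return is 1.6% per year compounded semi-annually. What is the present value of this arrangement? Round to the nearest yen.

¥6,332,128

Periodic rate r = 0.016/2 per half-year.
Growing perpetuity (Gordon): PV = PMT₁ / (r − g) = 29,761 / (r − 0.0033) = ¥6,332,128.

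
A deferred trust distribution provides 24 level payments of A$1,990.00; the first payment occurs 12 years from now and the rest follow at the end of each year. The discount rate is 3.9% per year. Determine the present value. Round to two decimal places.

A$20,124.41

Ordinary annuity of 24 payments, first payment at period 12.
Periodic rate r = 0.039 per year.
The ordinary-annuity PV formula values the stream one period before the first payment (period 11); discount that back 11 periods:
PV₀ = 1,990 × [1 − (1+r)^−24] / r × (1+r)^−11 = A$20,124.41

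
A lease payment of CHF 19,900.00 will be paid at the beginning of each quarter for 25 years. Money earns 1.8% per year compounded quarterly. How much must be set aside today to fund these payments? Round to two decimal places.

CHF 1,606,839.34

This is an annuity due: 100 payments of CHF 19,900.00 at the beginning of each quarter.
Periodic rate r = 0.018/4 per quarter; n is counted in quarters.
PV = PMT × [(1 − (1+r)^−n)/r] × (1+r) = 19,900 × [1 − (1+r)^−100] / r × (1+r) = CHF 1,606,839.34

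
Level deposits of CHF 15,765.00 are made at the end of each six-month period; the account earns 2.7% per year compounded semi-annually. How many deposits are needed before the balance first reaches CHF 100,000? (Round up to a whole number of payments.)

Periodic rate r = 0.027/2 per half-year; n is counted in half-years.
Ordinary annuity FV: 100,000 = 15,765 × [((1+r)^n − 1)/r].
(1+r)^n = 1 + 100,000 × r / 15,765, so n = ln(1 + 100,000·r/15,765) / ln(1+r) = 6.13.
Round up to a whole number of payments: n = 7.

7 payments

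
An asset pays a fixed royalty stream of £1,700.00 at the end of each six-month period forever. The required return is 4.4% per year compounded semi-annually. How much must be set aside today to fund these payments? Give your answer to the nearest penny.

Periodic rate r = 0.044/2 per half-year.
Level perpetuity: PV = PMT / r = 1,700 / (0.044/2) = £77,272.73.

£77,272.73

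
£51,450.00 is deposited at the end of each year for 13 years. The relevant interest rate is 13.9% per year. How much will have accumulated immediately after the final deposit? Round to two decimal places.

£1,639,777.13

This is an ordinary annuity: 13 deposits of £51,450.00 at the end of each year.
Periodic rate r = 0.139 per year.
FV = PMT × [((1+r)^n − 1)/r] = 51,450 × [(1+r)^13 − 1] / r = £1,639,777.13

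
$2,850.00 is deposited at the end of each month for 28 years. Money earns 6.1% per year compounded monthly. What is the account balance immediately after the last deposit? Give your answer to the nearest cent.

This is an ordinary annuity: 336 deposits of $2,850.00 at the end of each month.
Periodic rate r = 0.061/12 per month; n is counted in months.
FV = PMT × [((1+r)^n − 1)/r] = 2,850 × [(1+r)^336 − 1] / r = $2,519,638.95

$2,519,638.95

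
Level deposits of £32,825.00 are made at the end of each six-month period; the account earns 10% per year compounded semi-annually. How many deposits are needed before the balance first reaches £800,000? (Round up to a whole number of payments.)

17 payments

Periodic rate r = 0.1/2 per half-year; n is counted in half-years.
Ordinary annuity FV: 800,000 = 32,825 × [((1+r)^n − 1)/r].
(1+r)^n = 1 + 800,000 × r / 32,825, so n = ln(1 + 800,000·r/32,825) / ln(1+r) = 16.33.
Round up to a whole number of payments: n = 17.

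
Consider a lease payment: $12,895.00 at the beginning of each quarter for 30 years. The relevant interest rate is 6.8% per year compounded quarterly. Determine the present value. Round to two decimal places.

This is an annuity due: 120 payments of $12,895.00 at the beginning of each quarter.
Periodic rate r = 0.068/4 per quarter; n is counted in quarters.
PV = PMT × [(1 − (1+r)^−n)/r] × (1+r) = 12,895 × [1 − (1+r)^−120] / r × (1+r) = $669,382.40

$669,382.40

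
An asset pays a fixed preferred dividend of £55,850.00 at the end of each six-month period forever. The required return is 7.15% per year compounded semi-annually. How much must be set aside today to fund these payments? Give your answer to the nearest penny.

Periodic rate r = 0.0715/2 per half-year.
Level perpetuity: PV = PMT / r = 55,850 / (0.0715/2) = £1,562,237.76.

£1,562,237.76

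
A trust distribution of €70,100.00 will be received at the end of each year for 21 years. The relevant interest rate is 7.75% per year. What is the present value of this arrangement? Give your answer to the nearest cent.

This is an ordinary annuity: 21 payments of €70,100.00 at the end of each year.
Periodic rate r = 0.0775 per year.
PV = PMT × [(1 − (1+r)^−n)/r] = 70,100 × [1 − (1+r)^−21] / r = €715,867.58

€715,867.58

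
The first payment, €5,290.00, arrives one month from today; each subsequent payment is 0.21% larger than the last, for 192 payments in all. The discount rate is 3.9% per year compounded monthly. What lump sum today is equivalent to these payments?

Periodic rate r = 0.039/12 per month; n is counted in months.
Growing ordinary annuity: PV = PMT₁ × [1 − ((1+g)/(1+r))^n] / (r − g) = 5,290 × [1 − ((1+0.0021)/(1+r))^192] / (r − 0.0021) = €909,192.22.

€909,192.22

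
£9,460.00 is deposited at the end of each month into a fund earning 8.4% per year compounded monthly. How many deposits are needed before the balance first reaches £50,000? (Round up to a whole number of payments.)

Periodic rate r = 0.084/12 per month; n is counted in months.
Ordinary annuity FV: 50,000 = 9,460 × [((1+r)^n − 1)/r].
(1+r)^n = 1 + 50,000 × r / 9,460, so n = ln(1 + 50,000·r/9,460) / ln(1+r) = 5.21.
Round up to a whole number of payments: n = 6.

6 payments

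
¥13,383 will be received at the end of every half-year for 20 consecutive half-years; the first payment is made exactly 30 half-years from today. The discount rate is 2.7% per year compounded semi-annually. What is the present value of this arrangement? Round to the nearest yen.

¥158,068

Ordinary annuity of 20 payments, first payment at period 30.
Periodic rate r = 0.027/2 per half-year; n is counted in half-years.
The ordinary-annuity PV formula values the stream one period before the first payment (period 29); discount that back 29 periods:
PV₀ = 13,383 × [1 − (1+r)^−20] / r × (1+r)^−29 = ¥158,068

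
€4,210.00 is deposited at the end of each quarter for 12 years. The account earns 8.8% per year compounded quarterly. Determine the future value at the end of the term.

€352,515.52

This is an ordinary annuity: 48 deposits of €4,210.00 at the end of each quarter.
Periodic rate r = 0.088/4 per quarter; n is counted in quarters.
FV = PMT × [((1+r)^n − 1)/r] = 4,210 × [(1+r)^48 − 1] / r = €352,515.52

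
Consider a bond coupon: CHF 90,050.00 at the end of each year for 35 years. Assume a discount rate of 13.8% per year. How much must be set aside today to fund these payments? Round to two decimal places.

This is an ordinary annuity: 35 payments of CHF 90,050.00 at the end of each year.
Periodic rate r = 0.138 per year.
PV = PMT × [(1 − (1+r)^−n)/r] = 90,050 × [1 − (1+r)^−35] / r = CHF 645,462.88

CHF 645,462.88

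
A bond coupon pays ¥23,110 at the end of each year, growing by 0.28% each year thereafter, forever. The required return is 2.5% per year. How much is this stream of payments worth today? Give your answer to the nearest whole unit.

¥1,040,991

Periodic rate r = 0.025 per year.
Growing perpetuity (Gordon): PV = PMT₁ / (r − g) = 23,110 / (r − 0.0028) = ¥1,040,991.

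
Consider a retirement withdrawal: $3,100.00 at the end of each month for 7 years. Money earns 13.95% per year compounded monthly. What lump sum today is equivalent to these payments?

This is an ordinary annuity: 84 payments of $3,100.00 at the end of each month.
Periodic rate r = 0.1395/12 per month; n is counted in months.
PV = PMT × [(1 − (1+r)^−n)/r] = 3,100 × [1 − (1+r)^−84] / r = $165,665.53

$165,665.53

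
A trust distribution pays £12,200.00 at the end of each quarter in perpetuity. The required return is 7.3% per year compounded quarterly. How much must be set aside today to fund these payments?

Periodic rate r = 0.073/4 per quarter.
Level perpetuity: PV = PMT / r = 12,200 / (0.073/4) = £668,493.15.

£668,493.15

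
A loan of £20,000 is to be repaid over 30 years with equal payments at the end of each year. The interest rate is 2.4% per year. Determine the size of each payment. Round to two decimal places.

Level ordinary annuity; solve PV = PMT × [(1 − (1+r)^−n)/r] for PMT.
Periodic rate r = 0.024 per year.
With n = 30: PMT = 20,000 / ([(1 − (1+r)^−n)/r]) = £942.86

£942.86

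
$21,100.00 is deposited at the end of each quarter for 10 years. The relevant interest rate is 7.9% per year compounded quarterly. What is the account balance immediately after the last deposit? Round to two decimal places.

$1,267,597.57

This is an ordinary annuity: 40 deposits of $21,100.00 at the end of each quarter.
Periodic rate r = 0.079/4 per quarter; n is counted in quarters.
FV = PMT × [((1+r)^n − 1)/r] = 21,100 × [(1+r)^40 − 1] / r = $1,267,597.57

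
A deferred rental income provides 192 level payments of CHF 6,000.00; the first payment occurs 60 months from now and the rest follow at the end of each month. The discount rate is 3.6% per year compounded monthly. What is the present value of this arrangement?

CHF 733,038.09

Ordinary annuity of 192 payments, first payment at period 60.
Periodic rate r = 0.036/12 per month; n is counted in months.
The ordinary-annuity PV formula values the stream one period before the first payment (period 59); discount that back 59 periods:
PV₀ = 6,000 × [1 − (1+r)^−192] / r × (1+r)^−59 = CHF 733,038.09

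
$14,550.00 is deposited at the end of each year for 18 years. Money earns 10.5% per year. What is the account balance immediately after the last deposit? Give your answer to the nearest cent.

$697,406.28

This is an ordinary annuity: 18 deposits of $14,550.00 at the end of each year.
Periodic rate r = 0.105 per year.
FV = PMT × [((1+r)^n − 1)/r] = 14,550 × [(1+r)^18 − 1] / r = $697,406.28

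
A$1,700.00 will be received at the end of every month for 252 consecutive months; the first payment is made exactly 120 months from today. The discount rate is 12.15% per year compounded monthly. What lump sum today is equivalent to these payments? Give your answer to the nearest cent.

A$46,632.40

Ordinary annuity of 252 payments, first payment at period 120.
Periodic rate r = 0.1215/12 per month; n is counted in months.
The ordinary-annuity PV formula values the stream one period before the first payment (period 119); discount that back 119 periods:
PV₀ = 1,700 × [1 − (1+r)^−252] / r × (1+r)^−119 = A$46,632.40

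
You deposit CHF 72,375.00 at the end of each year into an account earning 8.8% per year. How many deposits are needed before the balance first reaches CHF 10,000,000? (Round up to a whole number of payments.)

Periodic rate r = 0.088 per year.
Ordinary annuity FV: 10,000,000 = 72,375 × [((1+r)^n − 1)/r].
(1+r)^n = 1 + 10,000,000 × r / 72,375, so n = ln(1 + 10,000,000·r/72,375) / ln(1+r) = 30.56.
Round up to a whole number of payments: n = 31.

31 payments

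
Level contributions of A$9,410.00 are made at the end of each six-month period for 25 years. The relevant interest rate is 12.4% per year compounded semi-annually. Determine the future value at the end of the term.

A$2,920,243.91

This is an ordinary annuity: 50 deposits of A$9,410.00 at the end of each six-month period.
Periodic rate r = 0.124/2 per half-year; n is counted in half-years.
FV = PMT × [((1+r)^n − 1)/r] = 9,410 × [(1+r)^50 − 1] / r = A$2,920,243.91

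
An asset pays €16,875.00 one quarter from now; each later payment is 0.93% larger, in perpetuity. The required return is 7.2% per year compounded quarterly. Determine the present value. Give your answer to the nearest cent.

Periodic rate r = 0.072/4 per quarter.
Growing perpetuity (Gordon): PV = PMT₁ / (r − g) = 16,875 / (r − 0.0093) = €1,939,655.17.

€1,939,655.17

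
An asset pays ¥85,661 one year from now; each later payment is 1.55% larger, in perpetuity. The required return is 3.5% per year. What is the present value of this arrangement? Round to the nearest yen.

¥4,392,872

Periodic rate r = 0.035 per year.
Growing perpetuity (Gordon): PV = PMT₁ / (r − g) = 85,661 / (r − 0.0155) = ¥4,392,872.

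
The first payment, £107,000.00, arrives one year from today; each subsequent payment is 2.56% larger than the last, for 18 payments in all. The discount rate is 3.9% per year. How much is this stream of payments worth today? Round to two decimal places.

£1,663,819.16

Periodic rate r = 0.039 per year.
Growing ordinary annuity: PV = PMT₁ × [1 − ((1+g)/(1+r))^n] / (r − g) = 107,000 × [1 − ((1+0.0256)/(1+r))^18] / (r − 0.0256) = £1,663,819.16.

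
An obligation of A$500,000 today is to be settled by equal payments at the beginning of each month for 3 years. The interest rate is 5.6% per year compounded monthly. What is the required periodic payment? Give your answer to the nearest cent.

A$15,050.28

Level annuity due; solve PV = PMT × [(1 − (1+r)^−n)/r] × (1+r) for PMT.
Periodic rate r = 0.056/12 per month; n is counted in months.
With n = 36: PMT = 500,000 / ([(1 − (1+r)^−n)/r] × (1+r)) = A$15,050.28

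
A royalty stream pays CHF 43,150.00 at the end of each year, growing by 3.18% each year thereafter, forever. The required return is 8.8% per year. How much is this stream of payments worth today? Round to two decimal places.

CHF 767,793.59

Periodic rate r = 0.088 per year.
Growing perpetuity (Gordon): PV = PMT₁ / (r − g) = 43,150 / (r − 0.0318) = CHF 767,793.59.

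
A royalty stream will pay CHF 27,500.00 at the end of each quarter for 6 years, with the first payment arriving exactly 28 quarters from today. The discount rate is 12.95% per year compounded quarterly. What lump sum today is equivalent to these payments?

CHF 192,077.01

Ordinary annuity of 24 payments, first payment at period 28.
Periodic rate r = 0.1295/4 per quarter; n is counted in quarters.
The ordinary-annuity PV formula values the stream one period before the first payment (period 27); discount that back 27 periods:
PV₀ = 27,500 × [1 − (1+r)^−24] / r × (1+r)^−27 = CHF 192,077.01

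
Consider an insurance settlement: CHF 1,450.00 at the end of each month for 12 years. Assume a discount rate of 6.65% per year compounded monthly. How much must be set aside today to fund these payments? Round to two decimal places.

This is an ordinary annuity: 144 payments of CHF 1,450.00 at the end of each month.
Periodic rate r = 0.0665/12 per month; n is counted in months.
PV = PMT × [(1 − (1+r)^−n)/r] = 1,450 × [1 − (1+r)^−144] / r = CHF 143,590.17

CHF 143,590.17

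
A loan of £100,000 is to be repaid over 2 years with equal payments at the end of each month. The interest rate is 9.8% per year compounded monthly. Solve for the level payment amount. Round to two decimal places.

£4,605.27

Level ordinary annuity; solve PV = PMT × [(1 − (1+r)^−n)/r] for PMT.
Periodic rate r = 0.098/12 per month; n is counted in months.
With n = 24: PMT = 100,000 / ([(1 − (1+r)^−n)/r]) = £4,605.27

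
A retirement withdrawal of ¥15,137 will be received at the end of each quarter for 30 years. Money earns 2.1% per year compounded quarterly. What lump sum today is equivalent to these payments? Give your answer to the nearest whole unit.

¥1,345,116

This is an ordinary annuity: 120 payments of ¥15,137 at the end of each quarter.
Periodic rate r = 0.021/4 per quarter; n is counted in quarters.
PV = PMT × [(1 − (1+r)^−n)/r] = 15,137 × [1 − (1+r)^−120] / r = ¥1,345,116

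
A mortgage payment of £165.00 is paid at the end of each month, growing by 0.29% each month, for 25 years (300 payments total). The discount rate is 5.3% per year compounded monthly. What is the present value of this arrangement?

Periodic rate r = 0.053/12 per month; n is counted in months.
Growing ordinary annuity: PV = PMT₁ × [1 − ((1+g)/(1+r))^n] / (r − g) = 165 × [1 − ((1+0.0029)/(1+r))^300] / (r − 0.0029) = £39,654.29.

£39,654.29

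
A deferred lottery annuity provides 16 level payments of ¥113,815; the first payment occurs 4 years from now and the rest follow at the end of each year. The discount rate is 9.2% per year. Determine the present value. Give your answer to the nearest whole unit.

Ordinary annuity of 16 payments, first payment at period 4.
Periodic rate r = 0.092 per year.
The ordinary-annuity PV formula values the stream one period before the first payment (period 3); discount that back 3 periods:
PV₀ = 113,815 × [1 − (1+r)^−16] / r × (1+r)^−3 = ¥717,673

¥717,673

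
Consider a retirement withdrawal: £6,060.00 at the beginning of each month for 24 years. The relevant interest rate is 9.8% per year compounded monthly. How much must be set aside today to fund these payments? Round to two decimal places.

£676,214.22

This is an annuity due: 288 payments of £6,060.00 at the beginning of each month.
Periodic rate r = 0.098/12 per month; n is counted in months.
PV = PMT × [(1 − (1+r)^−n)/r] × (1+r) = 6,060 × [1 − (1+r)^−288] / r × (1+r) = £676,214.22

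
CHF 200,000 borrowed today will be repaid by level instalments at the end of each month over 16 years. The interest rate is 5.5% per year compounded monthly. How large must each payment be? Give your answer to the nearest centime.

Level ordinary annuity; solve PV = PMT × [(1 − (1+r)^−n)/r] for PMT.
Periodic rate r = 0.055/12 per month; n is counted in months.
With n = 192: PMT = 200,000 / ([(1 − (1+r)^−n)/r]) = CHF 1,568.61

CHF 1,568.61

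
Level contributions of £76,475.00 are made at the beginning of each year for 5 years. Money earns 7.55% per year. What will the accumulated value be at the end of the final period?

£478,210.25

This is an annuity due: 5 deposits of £76,475.00 at the beginning of each year.
Periodic rate r = 0.0755 per year.
FV = PMT × [((1+r)^n − 1)/r] × (1+r) = 76,475 × [(1+r)^5 − 1] / r × (1+r) = £478,210.25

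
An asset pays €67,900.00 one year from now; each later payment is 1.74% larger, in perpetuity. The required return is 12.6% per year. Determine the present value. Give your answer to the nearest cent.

Periodic rate r = 0.126 per year.
Growing perpetuity (Gordon): PV = PMT₁ / (r − g) = 67,900 / (r − 0.0174) = €625,230.20.

€625,230.20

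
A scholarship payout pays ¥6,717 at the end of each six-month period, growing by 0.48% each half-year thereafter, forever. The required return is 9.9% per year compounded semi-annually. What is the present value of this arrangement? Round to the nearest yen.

¥150,268

Periodic rate r = 0.099/2 per half-year.
Growing perpetuity (Gordon): PV = PMT₁ / (r − g) = 6,717 / (r − 0.0048) = ¥150,268.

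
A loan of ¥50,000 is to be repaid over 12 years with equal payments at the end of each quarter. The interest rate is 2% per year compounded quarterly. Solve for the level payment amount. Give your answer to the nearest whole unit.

¥1,174

Level ordinary annuity; solve PV = PMT × [(1 − (1+r)^−n)/r] for PMT.
Periodic rate r = 0.02/4 per quarter; n is counted in quarters.
With n = 48: PMT = 50,000 / ([(1 − (1+r)^−n)/r]) = ¥1,174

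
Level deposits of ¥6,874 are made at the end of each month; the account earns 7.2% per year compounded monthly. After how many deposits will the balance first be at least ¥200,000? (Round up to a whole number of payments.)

27 payments

Periodic rate r = 0.072/12 per month; n is counted in months.
Ordinary annuity FV: 200,000 = 6,874 × [((1+r)^n − 1)/r].
(1+r)^n = 1 + 200,000 × r / 6,874, so n = ln(1 + 200,000·r/6,874) / ln(1+r) = 26.90.
Round up to a whole number of payments: n = 27.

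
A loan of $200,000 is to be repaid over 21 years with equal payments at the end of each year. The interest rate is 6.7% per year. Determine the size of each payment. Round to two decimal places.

$18,015.14

Level ordinary annuity; solve PV = PMT × [(1 − (1+r)^−n)/r] for PMT.
Periodic rate r = 0.067 per year.
With n = 21: PMT = 200,000 / ([(1 − (1+r)^−n)/r]) = $18,015.14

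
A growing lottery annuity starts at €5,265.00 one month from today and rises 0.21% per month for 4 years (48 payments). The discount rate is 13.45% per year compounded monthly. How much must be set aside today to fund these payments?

Periodic rate r = 0.1345/12 per month; n is counted in months.
Growing ordinary annuity: PV = PMT₁ × [1 − ((1+g)/(1+r))^n] / (r − g) = 5,265 × [1 − ((1+0.0021)/(1+r))^48] / (r − 0.0021) = €203,638.74.

€203,638.74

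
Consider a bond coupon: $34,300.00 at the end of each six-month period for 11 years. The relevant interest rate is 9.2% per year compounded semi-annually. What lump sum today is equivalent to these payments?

$468,422.81

This is an ordinary annuity: 22 payments of $34,300.00 at the end of each six-month period.
Periodic rate r = 0.092/2 per half-year; n is counted in half-years.
PV = PMT × [(1 − (1+r)^−n)/r] = 34,300 × [1 − (1+r)^−22] / r = $468,422.81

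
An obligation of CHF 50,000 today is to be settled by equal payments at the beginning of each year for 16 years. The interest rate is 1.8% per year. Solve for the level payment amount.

CHF 3,560.33

Level annuity due; solve PV = PMT × [(1 − (1+r)^−n)/r] × (1+r) for PMT.
Periodic rate r = 0.018 per year.
With n = 16: PMT = 50,000 / ([(1 − (1+r)^−n)/r] × (1+r)) = CHF 3,560.33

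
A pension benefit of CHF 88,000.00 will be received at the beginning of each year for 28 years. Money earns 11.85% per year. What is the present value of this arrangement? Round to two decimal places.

CHF 794,508.93

This is an annuity due: 28 payments of CHF 88,000.00 at the beginning of each year.
Periodic rate r = 0.1185 per year.
PV = PMT × [(1 − (1+r)^−n)/r] × (1+r) = 88,000 × [1 − (1+r)^−28] / r × (1+r) = CHF 794,508.93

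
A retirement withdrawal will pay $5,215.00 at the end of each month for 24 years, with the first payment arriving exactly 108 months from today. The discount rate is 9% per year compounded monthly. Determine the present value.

$276,246.96

Ordinary annuity of 288 payments, first payment at period 108.
Periodic rate r = 0.09/12 per month; n is counted in months.
The ordinary-annuity PV formula values the stream one period before the first payment (period 107); discount that back 107 periods:
PV₀ = 5,215 × [1 − (1+r)^−288] / r × (1+r)^−107 = $276,246.96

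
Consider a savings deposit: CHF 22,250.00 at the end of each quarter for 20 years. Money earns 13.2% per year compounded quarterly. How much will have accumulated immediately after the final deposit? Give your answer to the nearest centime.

CHF 8,379,784.82

This is an ordinary annuity: 80 deposits of CHF 22,250.00 at the end of each quarter.
Periodic rate r = 0.132/4 per quarter; n is counted in quarters.
FV = PMT × [((1+r)^n − 1)/r] = 22,250 × [(1+r)^80 − 1] / r = CHF 8,379,784.82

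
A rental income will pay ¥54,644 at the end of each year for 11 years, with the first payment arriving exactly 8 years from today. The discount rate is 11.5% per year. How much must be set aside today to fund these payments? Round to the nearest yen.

Ordinary annuity of 11 payments, first payment at period 8.
Periodic rate r = 0.115 per year.
The ordinary-annuity PV formula values the stream one period before the first payment (period 7); discount that back 7 periods:
PV₀ = 54,644 × [1 − (1+r)^−11] / r × (1+r)^−7 = ¥154,806

¥154,806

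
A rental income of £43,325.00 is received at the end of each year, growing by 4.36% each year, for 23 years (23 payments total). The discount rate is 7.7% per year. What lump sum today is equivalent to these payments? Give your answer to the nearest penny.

£668,642.28

Periodic rate r = 0.077 per year.
Growing ordinary annuity: PV = PMT₁ × [1 − ((1+g)/(1+r))^n] / (r − g) = 43,325 × [1 − ((1+0.0436)/(1+r))^23] / (r − 0.0436) = £668,642.28.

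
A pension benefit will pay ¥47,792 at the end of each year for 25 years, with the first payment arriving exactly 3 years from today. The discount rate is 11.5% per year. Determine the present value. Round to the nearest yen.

¥312,287

Ordinary annuity of 25 payments, first payment at period 3.
Periodic rate r = 0.115 per year.
The ordinary-annuity PV formula values the stream one period before the first payment (period 2); discount that back 2 periods:
PV₀ = 47,792 × [1 − (1+r)^−25] / r × (1+r)^−2 = ¥312,287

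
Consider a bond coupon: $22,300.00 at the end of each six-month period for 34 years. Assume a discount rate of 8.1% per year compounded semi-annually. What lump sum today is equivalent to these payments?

This is an ordinary annuity: 68 payments of $22,300.00 at the end of each six-month period.
Periodic rate r = 0.081/2 per half-year; n is counted in half-years.
PV = PMT × [(1 − (1+r)^−n)/r] = 22,300 × [1 − (1+r)^−68] / r = $513,601.40

$513,601.40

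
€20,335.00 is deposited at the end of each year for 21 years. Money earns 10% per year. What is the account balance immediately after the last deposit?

€1,301,490.83

This is an ordinary annuity: 21 deposits of €20,335.00 at the end of each year.
Periodic rate r = 0.1 per year.
FV = PMT × [((1+r)^n − 1)/r] = 20,335 × [(1+r)^21 − 1] / r = €1,301,490.83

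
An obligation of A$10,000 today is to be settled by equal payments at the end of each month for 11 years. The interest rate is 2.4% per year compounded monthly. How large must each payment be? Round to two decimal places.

Level ordinary annuity; solve PV = PMT × [(1 − (1+r)^−n)/r] for PMT.
Periodic rate r = 0.024/12 per month; n is counted in months.
With n = 132: PMT = 10,000 / ([(1 − (1+r)^−n)/r]) = A$86.27

A$86.27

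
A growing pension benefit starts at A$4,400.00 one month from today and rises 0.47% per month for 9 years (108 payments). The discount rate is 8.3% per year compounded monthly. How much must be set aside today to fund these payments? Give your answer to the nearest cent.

A$420,437.25

Periodic rate r = 0.083/12 per month; n is counted in months.
Growing ordinary annuity: PV = PMT₁ × [1 − ((1+g)/(1+r))^n] / (r − g) = 4,400 × [1 − ((1+0.0047)/(1+r))^108] / (r − 0.0047) = A$420,437.25.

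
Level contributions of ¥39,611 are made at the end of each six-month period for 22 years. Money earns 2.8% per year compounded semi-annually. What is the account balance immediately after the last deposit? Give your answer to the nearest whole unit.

¥2,386,886

This is an ordinary annuity: 44 deposits of ¥39,611 at the end of each six-month period.
Periodic rate r = 0.028/2 per half-year; n is counted in half-years.
FV = PMT × [((1+r)^n − 1)/r] = 39,611 × [(1+r)^44 − 1] / r = ¥2,386,886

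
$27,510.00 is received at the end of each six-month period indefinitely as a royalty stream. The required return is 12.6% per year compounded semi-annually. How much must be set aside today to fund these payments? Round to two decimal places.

Periodic rate r = 0.126/2 per half-year.
Level perpetuity: PV = PMT / r = 27,510 / (0.126/2) = $436,666.67.

$436,666.67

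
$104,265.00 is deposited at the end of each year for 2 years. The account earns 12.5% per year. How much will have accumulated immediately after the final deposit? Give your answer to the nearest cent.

This is an ordinary annuity: 2 deposits of $104,265.00 at the end of each year.
Periodic rate r = 0.125 per year.
FV = PMT × [((1+r)^n − 1)/r] = 104,265 × [(1+r)^2 − 1] / r = $221,563.12

$221,563.12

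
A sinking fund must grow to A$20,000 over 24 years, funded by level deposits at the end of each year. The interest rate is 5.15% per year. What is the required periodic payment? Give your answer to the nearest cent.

A$440.64

Level ordinary annuity; solve FV = PMT × [((1+r)^n − 1)/r] for PMT.
Periodic rate r = 0.0515 per year.
With n = 24: PMT = 20,000 / ([((1+r)^n − 1)/r]) = A$440.64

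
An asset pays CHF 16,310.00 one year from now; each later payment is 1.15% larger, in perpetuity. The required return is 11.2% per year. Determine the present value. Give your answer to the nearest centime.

CHF 162,288.56

Periodic rate r = 0.112 per year.
Growing perpetuity (Gordon): PV = PMT₁ / (r − g) = 16,310 / (r − 0.0115) = CHF 162,288.56.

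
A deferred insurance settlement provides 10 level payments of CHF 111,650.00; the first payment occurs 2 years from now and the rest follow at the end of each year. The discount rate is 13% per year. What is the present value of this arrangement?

CHF 536,141.67

Ordinary annuity of 10 payments, first payment at period 2.
Periodic rate r = 0.13 per year.
The ordinary-annuity PV formula values the stream one period before the first payment (period 1); discount that back 1 periods:
PV₀ = 111,650 × [1 − (1+r)^−10] / r × (1+r)^−1 = CHF 536,141.67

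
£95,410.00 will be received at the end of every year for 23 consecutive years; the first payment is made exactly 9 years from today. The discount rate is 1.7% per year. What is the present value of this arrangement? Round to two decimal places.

£1,576,210.80

Ordinary annuity of 23 payments, first payment at period 9.
Periodic rate r = 0.017 per year.
The ordinary-annuity PV formula values the stream one period before the first payment (period 8); discount that back 8 periods:
PV₀ = 95,410 × [1 − (1+r)^−23] / r × (1+r)^−8 = £1,576,210.80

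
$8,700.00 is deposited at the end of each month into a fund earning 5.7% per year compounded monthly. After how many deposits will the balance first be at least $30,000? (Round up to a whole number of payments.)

4 payments

Periodic rate r = 0.057/12 per month; n is counted in months.
Ordinary annuity FV: 30,000 = 8,700 × [((1+r)^n − 1)/r].
(1+r)^n = 1 + 30,000 × r / 8,700, so n = ln(1 + 30,000·r/8,700) / ln(1+r) = 3.43.
Round up to a whole number of payments: n = 4.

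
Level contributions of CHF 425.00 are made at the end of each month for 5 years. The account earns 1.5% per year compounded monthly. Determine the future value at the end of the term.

This is an ordinary annuity: 60 deposits of CHF 425.00 at the end of each month.
Periodic rate r = 0.015/12 per month; n is counted in months.
FV = PMT × [((1+r)^n − 1)/r] = 425 × [(1+r)^60 − 1] / r = CHF 26,463.45

CHF 26,463.45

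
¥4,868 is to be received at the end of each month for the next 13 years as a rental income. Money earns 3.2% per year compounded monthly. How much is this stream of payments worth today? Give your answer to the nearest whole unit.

This is an ordinary annuity: 156 payments of ¥4,868 at the end of each month.
Periodic rate r = 0.032/12 per month; n is counted in months.
PV = PMT × [(1 − (1+r)^−n)/r] = 4,868 × [1 − (1+r)^−156] / r = ¥620,587

¥620,587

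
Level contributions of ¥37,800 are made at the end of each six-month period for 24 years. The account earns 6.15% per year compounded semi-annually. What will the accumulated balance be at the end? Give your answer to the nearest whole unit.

¥4,030,991

This is an ordinary annuity: 48 deposits of ¥37,800 at the end of each six-month period.
Periodic rate r = 0.0615/2 per half-year; n is counted in half-years.
FV = PMT × [((1+r)^n − 1)/r] = 37,800 × [(1+r)^48 − 1] / r = ¥4,030,991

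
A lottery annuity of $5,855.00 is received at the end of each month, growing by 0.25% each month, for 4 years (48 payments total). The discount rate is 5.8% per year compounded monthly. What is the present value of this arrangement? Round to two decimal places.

Periodic rate r = 0.058/12 per month; n is counted in months.
Growing ordinary annuity: PV = PMT₁ × [1 − ((1+g)/(1+r))^n] / (r − g) = 5,855 × [1 − ((1+0.0025)/(1+r))^48] / (r − 0.0025) = $264,955.23.

$264,955.23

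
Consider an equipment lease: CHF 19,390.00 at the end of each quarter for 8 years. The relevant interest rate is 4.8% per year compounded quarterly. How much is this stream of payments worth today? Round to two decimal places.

CHF 512,719.93

This is an ordinary annuity: 32 payments of CHF 19,390.00 at the end of each quarter.
Periodic rate r = 0.048/4 per quarter; n is counted in quarters.
PV = PMT × [(1 − (1+r)^−n)/r] = 19,390 × [1 − (1+r)^−32] / r = CHF 512,719.93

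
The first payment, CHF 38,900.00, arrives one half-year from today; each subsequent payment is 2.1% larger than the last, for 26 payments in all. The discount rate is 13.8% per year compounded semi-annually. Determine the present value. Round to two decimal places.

Periodic rate r = 0.138/2 per half-year; n is counted in half-years.
Growing ordinary annuity: PV = PMT₁ × [1 − ((1+g)/(1+r))^n] / (r − g) = 38,900 × [1 − ((1+0.021)/(1+r))^26] / (r − 0.021) = CHF 564,969.90.

CHF 564,969.90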